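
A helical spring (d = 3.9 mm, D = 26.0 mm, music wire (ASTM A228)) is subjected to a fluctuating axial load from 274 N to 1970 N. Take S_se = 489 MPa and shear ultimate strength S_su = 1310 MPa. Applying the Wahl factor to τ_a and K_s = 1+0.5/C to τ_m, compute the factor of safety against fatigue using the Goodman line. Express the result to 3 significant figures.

0.294

C = D/d = 26.0/3.9 = 6.6667; K_W = (4C−1)/(4C−4)+0.615/C = 1.2246; K_s = 1+0.5/C = 1.0750
F_a = (F_max−F_min)/2 = 848 N; F_m = (F_max+F_min)/2 = 1122 N
τ_a = K_W·8F_aD/(πd³) = 1.2246 × 946.49 = 1159.1 MPa
τ_m = K_s·8F_mD/(πd³) = 1.0750 × 1252.3 = 1346.2 MPa
Goodman: 1/n_f = τ_a/S_se + τ_m/S_su = 1159.1/489 + 1346.2/1310 = 2.37029 + 1.02766 = 3.398
n_f = 1/3.398 = 0.2943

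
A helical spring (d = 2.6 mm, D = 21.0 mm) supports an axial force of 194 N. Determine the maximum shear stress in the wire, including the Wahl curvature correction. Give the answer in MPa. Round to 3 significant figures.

698 MPa

Spring index C = D/d = 21.0/2.6 = 8.0769
K_W = (4C−1)/(4C−4) + 0.615/C = 31.308/28.308 + 0.0761 = 1.1821
τ₀ = 8FD/(πd³) = 8·194·21.0/(π·2.6³) = 32592/55.217 = 590.26 MPa
τ_max = K·τ₀ = 1.1821 × 590.26 = 697.76 MPa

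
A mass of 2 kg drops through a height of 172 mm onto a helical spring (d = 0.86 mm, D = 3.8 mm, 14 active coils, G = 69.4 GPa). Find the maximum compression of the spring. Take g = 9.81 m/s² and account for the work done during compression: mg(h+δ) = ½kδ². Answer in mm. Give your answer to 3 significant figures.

k = Gd⁴/(8D³N_a) = (69.4×10³)(0.86⁴)/(8·3.8³·14) = 6.1771 N/mm
W = mg = 2 × 9.81 = 19.62 N
½kδ² − Wδ − Wh = 0 → δ = (W + √(W² + 2kWh))/k
δ = (19.62 + √(384.94 + 41691))/6.1771 = (19.62 + 205.12)/6.1771 = 36.383 mm

36.4 mm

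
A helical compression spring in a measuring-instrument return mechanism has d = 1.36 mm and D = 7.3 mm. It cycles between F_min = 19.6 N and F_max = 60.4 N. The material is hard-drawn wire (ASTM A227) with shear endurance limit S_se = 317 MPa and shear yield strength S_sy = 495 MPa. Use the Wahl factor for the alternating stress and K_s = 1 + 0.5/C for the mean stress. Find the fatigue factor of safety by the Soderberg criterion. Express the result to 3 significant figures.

C = D/d = 7.3/1.36 = 5.3676; K_W = (4C−1)/(4C−4)+0.615/C = 1.2863; K_s = 1+0.5/C = 1.0932
F_a = (F_max−F_min)/2 = 20.4 N; F_m = (F_max+F_min)/2 = 40 N
τ_a = K_W·8F_aD/(πd³) = 1.2863 × 150.76 = 193.92 MPa
τ_m = K_s·8F_mD/(πd³) = 1.0932 × 295.6 = 323.14 MPa
Soderberg: 1/n_f = τ_a/S_se + τ_m/S_sy = 193.92/317 + 323.14/495 = 0.61173 + 0.65280 = 1.2645
n_f = 1/1.2645 = 0.7908

0.791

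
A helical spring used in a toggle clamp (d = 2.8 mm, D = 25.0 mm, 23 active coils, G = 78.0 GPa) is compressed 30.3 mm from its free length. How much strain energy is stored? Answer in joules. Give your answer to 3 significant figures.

k = Gd⁴/(8D³N_a) = (78.0×10³)(2.8⁴)/(8·25.0³·23) = 1.6676 N/mm
U = ½kδ² = 0.5 × 1.6676 × 30.3² = 765.5 N·mm = 0.7655 J

0.765 J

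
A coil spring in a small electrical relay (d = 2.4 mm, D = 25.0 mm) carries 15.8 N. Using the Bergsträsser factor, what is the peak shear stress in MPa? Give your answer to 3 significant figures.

82.2 MPa

Spring index C = D/d = 25.0/2.4 = 10.4167
K_B = (4C+2)/(4C−3) = 43.667/38.667 = 1.1293
τ₀ = 8FD/(πd³) = 8·15.8·25.0/(π·2.4³) = 3160/43.429 = 72.762 MPa
τ_max = K·τ₀ = 1.1293 × 72.762 = 82.171 MPa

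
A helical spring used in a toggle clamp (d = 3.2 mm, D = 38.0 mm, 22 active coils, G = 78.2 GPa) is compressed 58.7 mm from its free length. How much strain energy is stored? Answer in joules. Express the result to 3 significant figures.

1.46 J

k = Gd⁴/(8D³N_a) = (78.2×10³)(3.2⁴)/(8·38.0³·22) = 0.84907 N/mm
U = ½kδ² = 0.5 × 0.84907 × 58.7² = 1462.8 N·mm = 1.4628 J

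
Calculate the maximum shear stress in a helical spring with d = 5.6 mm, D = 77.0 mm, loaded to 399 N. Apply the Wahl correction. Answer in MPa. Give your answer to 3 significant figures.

492 MPa

Spring index C = D/d = 77.0/5.6 = 13.7500
K_W = (4C−1)/(4C−4) + 0.615/C = 54.000/51.000 + 0.0447 = 1.1036
τ₀ = 8FD/(πd³) = 8·399·77.0/(π·5.6³) = 245784/551.71 = 445.49 MPa
τ_max = K·τ₀ = 1.1036 × 445.49 = 491.62 MPa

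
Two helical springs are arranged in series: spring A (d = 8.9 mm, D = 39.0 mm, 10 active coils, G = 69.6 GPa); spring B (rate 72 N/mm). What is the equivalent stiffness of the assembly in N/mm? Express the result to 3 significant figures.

40.4 N/mm

k_A = Gd⁴/(8D³N_a) = (69.6×10³)(8.9⁴)/(8·39.0³·10) = 92.021 N/mm
Series: 1/k_eq = 1/92.021 + 1/72 = 0.024756; k_eq = 40.394 N/mm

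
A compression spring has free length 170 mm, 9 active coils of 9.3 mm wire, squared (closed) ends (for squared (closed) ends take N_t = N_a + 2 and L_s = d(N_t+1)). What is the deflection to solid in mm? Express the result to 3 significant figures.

58.4 mm

N_t = 11; L_s = 9.3·12 = 111.6 mm
δ_solid = L₀ − L_s = 170 − 111.6 = 58.4 mm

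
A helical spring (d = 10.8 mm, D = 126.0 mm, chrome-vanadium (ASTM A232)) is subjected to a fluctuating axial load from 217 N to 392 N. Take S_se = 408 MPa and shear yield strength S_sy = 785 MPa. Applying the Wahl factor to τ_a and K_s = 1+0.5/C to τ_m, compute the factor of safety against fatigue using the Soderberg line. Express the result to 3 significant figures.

6.08

C = D/d = 126.0/10.8 = 11.6667; K_W = (4C−1)/(4C−4)+0.615/C = 1.1230; K_s = 1+0.5/C = 1.0429
F_a = (F_max−F_min)/2 = 87.5 N; F_m = (F_max+F_min)/2 = 304.5 N
τ_a = K_W·8F_aD/(πd³) = 1.1230 × 22.287 = 25.029 MPa
τ_m = K_s·8F_mD/(πd³) = 1.0429 × 77.558 = 80.882 MPa
Soderberg: 1/n_f = τ_a/S_se + τ_m/S_sy = 25.029/408 + 80.882/785 = 0.06134 + 0.10303 = 0.16438
n_f = 1/0.16438 = 6.084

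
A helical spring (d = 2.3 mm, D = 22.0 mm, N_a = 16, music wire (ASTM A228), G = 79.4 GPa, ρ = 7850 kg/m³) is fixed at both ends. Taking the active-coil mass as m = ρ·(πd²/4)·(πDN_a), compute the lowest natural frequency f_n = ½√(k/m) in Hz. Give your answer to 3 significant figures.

106 Hz

k = Gd⁴/(8D³N_a) = (79.4×10³)(2.3⁴)/(8·22.0³·16) = 1.6302 N/mm = 1630.2 N/m
Wire length L = πDN_a = π·22.0·16 = 1105.8 mm
m = ρ·(πd²/4)·L = 7850 × 4.1548×10⁻⁶ m² × 1.1058 m = 0.036067 kg
f_n = ½√(k/m) = 0.5·√(1630.2/0.036067) = 0.5·√(45201) = 106.3 Hz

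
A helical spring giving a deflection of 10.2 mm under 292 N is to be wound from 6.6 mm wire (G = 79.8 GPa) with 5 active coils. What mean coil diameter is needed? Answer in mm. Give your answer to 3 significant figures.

Required rate k = F/δ = 292/10.2 = 28.627 N/mm
D = (Gd⁴/(8N_a·k))^(1/3) = (79.8×10³·6.6⁴/(8·5·28.627))^(1/3)
  = (132232)^(1/3) = 50.9462 mm

50.9 mm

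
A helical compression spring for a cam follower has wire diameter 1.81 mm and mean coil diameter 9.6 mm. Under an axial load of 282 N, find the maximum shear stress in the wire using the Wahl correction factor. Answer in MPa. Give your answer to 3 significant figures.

Spring index C = D/d = 9.6/1.81 = 5.3039
K_W = (4C−1)/(4C−4) + 0.615/C = 20.215/17.215 + 0.1160 = 1.2902
τ₀ = 8FD/(πd³) = 8·282·9.6/(π·1.81³) = 21657.6/18.629 = 1162.6 MPa
τ_max = K·τ₀ = 1.2902 × 1162.6 = 1500 MPa

1500 MPa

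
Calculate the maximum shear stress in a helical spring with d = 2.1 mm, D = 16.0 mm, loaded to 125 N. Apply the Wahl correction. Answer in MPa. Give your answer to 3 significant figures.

657 MPa

Spring index C = D/d = 16.0/2.1 = 7.6190
K_W = (4C−1)/(4C−4) + 0.615/C = 29.476/26.476 + 0.0807 = 1.1940
τ₀ = 8FD/(πd³) = 8·125·16.0/(π·2.1³) = 16000/29.094 = 549.94 MPa
τ_max = K·τ₀ = 1.1940 × 549.94 = 656.64 MPa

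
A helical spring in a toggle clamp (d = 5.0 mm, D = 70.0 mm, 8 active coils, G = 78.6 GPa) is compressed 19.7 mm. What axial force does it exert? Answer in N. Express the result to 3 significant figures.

44.1 N

k = Gd⁴/(8D³N_a) = (78.6×10³)(5.0⁴)/(8·70.0³·8) = 2.2378 N/mm
F = k·δ = 2.2378 × 19.7 = 44.085 N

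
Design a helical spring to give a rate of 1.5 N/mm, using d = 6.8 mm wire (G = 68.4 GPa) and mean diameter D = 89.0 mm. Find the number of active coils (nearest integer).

N_a = Gd⁴/(8D³k) = (68.4×10³ × 6.8⁴)/(8 × 89.0³ × 1.5)
    = 1.46249e+08 / 8.45963e+06 = 17.29 → 17 coils

17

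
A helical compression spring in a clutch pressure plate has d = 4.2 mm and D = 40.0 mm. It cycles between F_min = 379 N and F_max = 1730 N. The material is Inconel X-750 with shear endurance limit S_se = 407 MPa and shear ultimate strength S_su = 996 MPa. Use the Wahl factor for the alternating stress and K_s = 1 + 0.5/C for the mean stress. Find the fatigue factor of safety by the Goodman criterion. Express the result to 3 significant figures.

0.240

C = D/d = 40.0/4.2 = 9.5238; K_W = (4C−1)/(4C−4)+0.615/C = 1.1526; K_s = 1+0.5/C = 1.0525
F_a = (F_max−F_min)/2 = 675.5 N; F_m = (F_max+F_min)/2 = 1054.5 N
τ_a = K_W·8F_aD/(πd³) = 1.1526 × 928.7 = 1070.4 MPa
τ_m = K_s·8F_mD/(πd³) = 1.0525 × 1449.8 = 1525.9 MPa
Goodman: 1/n_f = τ_a/S_se + τ_m/S_su = 1070.4/407 + 1525.9/996 = 2.62995 + 1.53201 = 4.162
n_f = 1/4.162 = 0.2403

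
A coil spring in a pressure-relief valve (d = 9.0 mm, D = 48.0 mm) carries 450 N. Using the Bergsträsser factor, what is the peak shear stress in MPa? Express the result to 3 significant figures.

96.0 MPa

Spring index C = D/d = 48.0/9.0 = 5.3333
K_B = (4C+2)/(4C−3) = 23.333/18.333 = 1.2727
τ₀ = 8FD/(πd³) = 8·450·48.0/(π·9.0³) = 172800/2290.2 = 75.451 MPa
τ_max = K·τ₀ = 1.2727 × 75.451 = 96.029 MPa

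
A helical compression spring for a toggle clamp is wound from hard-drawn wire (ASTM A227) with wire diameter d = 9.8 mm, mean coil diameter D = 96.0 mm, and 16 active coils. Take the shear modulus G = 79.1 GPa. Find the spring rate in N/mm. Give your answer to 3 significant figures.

6.44 N/mm

k = Gd⁴/(8D³N_a) = (79.1×10³ × 9.8⁴) / (8 × 96.0³ × 16)
  = 7.29593e+08 / 1.13246e+08 = 6.4425 N/mm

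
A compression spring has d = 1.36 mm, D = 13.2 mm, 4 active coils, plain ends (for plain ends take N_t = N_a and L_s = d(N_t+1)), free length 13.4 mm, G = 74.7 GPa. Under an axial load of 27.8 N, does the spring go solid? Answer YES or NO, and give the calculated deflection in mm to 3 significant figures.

YES, δ = 8.01 mm

k = Gd⁴/(8D³N_a) = (74.7×10³)(1.36⁴)/(8·13.2³·4) = 3.4722 N/mm
N_t = 4; L_s = 1.36·5 = 6.8 mm; δ_solid = L₀ − L_s = 13.4 − 6.8 = 6.6 mm
δ = F/k = 27.8/3.4722 = 8.0065 mm
δ ≥ δ_solid → spring goes solid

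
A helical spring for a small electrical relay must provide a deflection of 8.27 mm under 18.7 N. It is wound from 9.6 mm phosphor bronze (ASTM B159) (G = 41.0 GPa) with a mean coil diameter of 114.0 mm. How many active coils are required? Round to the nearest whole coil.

Required rate k = F/δ = 18.7/8.27 = 2.2612 N/mm
N_a = Gd⁴/(8D³k) = (41.0×10³ × 9.6⁴)/(8 × 114.0³ × 2.2612)
    = 3.48232e+08 / 2.68004e+07 = 12.99 → 13 coils

13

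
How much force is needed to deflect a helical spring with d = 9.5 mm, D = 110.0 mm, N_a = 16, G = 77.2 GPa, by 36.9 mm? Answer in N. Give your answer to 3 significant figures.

k = Gd⁴/(8D³N_a) = (77.2×10³)(9.5⁴)/(8·110.0³·16) = 3.6908 N/mm
F = k·δ = 3.6908 × 36.9 = 136.19 N

136 N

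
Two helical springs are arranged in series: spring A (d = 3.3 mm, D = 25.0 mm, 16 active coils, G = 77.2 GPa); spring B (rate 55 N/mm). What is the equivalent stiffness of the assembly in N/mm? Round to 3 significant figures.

4.23 N/mm

k_A = Gd⁴/(8D³N_a) = (77.2×10³)(3.3⁴)/(8·25.0³·16) = 4.5777 N/mm
Series: 1/k_eq = 1/4.5777 + 1/55 = 0.23663; k_eq = 4.2259 N/mm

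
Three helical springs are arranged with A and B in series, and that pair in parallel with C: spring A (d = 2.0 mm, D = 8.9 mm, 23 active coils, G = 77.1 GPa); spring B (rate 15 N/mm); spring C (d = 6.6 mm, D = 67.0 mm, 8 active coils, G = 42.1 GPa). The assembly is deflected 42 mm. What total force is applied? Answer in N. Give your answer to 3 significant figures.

419 N

k_A = Gd⁴/(8D³N_a) = (77.1×10³)(2.0⁴)/(8·8.9³·23) = 9.5101 N/mm
k_C = Gd⁴/(8D³N_a) = (42.1×10³)(6.6⁴)/(8·67.0³·8) = 4.1501 N/mm
Springs A,B series: k_AB = 1/(1/9.5101+1/15) = 5.8201 N/mm; parallel with C: k_eq = 5.8201+4.1501 = 9.9702 N/mm
F = k_eq·δ = 9.9702·42 = 418.75 N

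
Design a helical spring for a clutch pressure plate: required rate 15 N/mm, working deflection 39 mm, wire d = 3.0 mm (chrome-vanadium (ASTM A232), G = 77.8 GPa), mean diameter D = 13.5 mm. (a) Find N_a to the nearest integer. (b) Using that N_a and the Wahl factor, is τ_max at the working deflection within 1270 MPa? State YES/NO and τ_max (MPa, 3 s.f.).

N_a = Gd⁴/(8D³k) = (77.8×10³)(3.0⁴)/(8·13.5³·15) = 21.34 → N_a = 21
Actual rate k = Gd⁴/(8D³·21) = 15.246 N/mm
Working load F = kδ = 15.246·39 = 594.59 N
C = 13.5/3.0 = 4.5000; K_W = (4C−1)/(4C−4)+0.615/C = 1.3510
τ_max = K_W·8FD/(πd³) = 1.3510·757.06 = 1022.7 MPa
τ_max ≤ 1270 MPa → acceptable

(a) 21 coils; (b) YES, τ_max = 1020 MPa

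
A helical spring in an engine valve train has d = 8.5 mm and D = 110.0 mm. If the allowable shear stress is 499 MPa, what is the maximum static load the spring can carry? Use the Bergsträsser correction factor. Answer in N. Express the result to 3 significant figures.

992 N

C = D/d = 110.0/8.5 = 12.9412
K_B = (4C+2)/(4C−3) = 53.765/48.765 = 1.1025
τ_max = K·8FD/(πd³) → F_max = τ_allow·πd³/(8DK)
F_max = 499·π·8.5³/(8·110.0·1.1025) = 9.6274e+05/970.23 = 992.28 N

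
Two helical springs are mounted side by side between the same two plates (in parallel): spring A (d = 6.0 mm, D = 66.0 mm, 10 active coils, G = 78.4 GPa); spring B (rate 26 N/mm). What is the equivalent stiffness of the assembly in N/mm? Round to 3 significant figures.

30.4 N/mm

k_A = Gd⁴/(8D³N_a) = (78.4×10³)(6.0⁴)/(8·66.0³·10) = 4.4177 N/mm
Parallel: k_eq = 4.4177 + 26 = 30.418 N/mm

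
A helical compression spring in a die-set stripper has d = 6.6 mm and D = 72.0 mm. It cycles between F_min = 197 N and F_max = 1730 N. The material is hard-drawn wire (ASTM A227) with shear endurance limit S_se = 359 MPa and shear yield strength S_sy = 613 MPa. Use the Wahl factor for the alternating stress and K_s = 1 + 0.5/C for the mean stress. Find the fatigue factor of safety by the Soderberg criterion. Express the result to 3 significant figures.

C = D/d = 72.0/6.6 = 10.9091; K_W = (4C−1)/(4C−4)+0.615/C = 1.1321; K_s = 1+0.5/C = 1.0458
F_a = (F_max−F_min)/2 = 766.5 N; F_m = (F_max+F_min)/2 = 963.5 N
τ_a = K_W·8F_aD/(πd³) = 1.1321 × 488.82 = 553.38 MPa
τ_m = K_s·8F_mD/(πd³) = 1.0458 × 614.46 = 642.62 MPa
Soderberg: 1/n_f = τ_a/S_se + τ_m/S_sy = 553.38/359 + 642.62/613 = 1.54145 + 1.04832 = 2.5898
n_f = 1/2.5898 = 0.3861

0.386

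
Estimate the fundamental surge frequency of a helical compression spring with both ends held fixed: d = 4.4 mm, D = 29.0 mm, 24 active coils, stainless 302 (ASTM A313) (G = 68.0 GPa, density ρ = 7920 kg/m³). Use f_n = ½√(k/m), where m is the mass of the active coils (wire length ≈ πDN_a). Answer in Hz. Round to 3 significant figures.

71.9 Hz

k = Gd⁴/(8D³N_a) = (68.0×10³)(4.4⁴)/(8·29.0³·24) = 5.4428 N/mm = 5442.8 N/m
Wire length L = πDN_a = π·29.0·24 = 2186.5 mm
m = ρ·(πd²/4)·L = 7920 × 15.205×10⁻⁶ m² × 2.1865 m = 0.26332 kg
f_n = ½√(k/m) = 0.5·√(5442.8/0.26332) = 0.5·√(20670) = 71.886 Hz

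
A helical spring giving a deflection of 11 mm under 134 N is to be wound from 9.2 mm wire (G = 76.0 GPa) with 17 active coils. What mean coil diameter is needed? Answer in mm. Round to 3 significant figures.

Required rate k = F/δ = 134/11 = 12.182 N/mm
D = (Gd⁴/(8N_a·k))^(1/3) = (76.0×10³·9.2⁴/(8·17·12.182))^(1/3)
  = (328635)^(1/3) = 69.0088 mm

69.0 mm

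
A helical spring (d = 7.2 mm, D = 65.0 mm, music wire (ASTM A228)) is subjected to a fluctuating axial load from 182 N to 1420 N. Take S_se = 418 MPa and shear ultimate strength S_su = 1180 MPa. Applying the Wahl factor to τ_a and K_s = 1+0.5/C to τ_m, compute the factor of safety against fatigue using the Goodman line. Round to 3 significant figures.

0.926

C = D/d = 65.0/7.2 = 9.0278; K_W = (4C−1)/(4C−4)+0.615/C = 1.1615; K_s = 1+0.5/C = 1.0554
F_a = (F_max−F_min)/2 = 619 N; F_m = (F_max+F_min)/2 = 801 N
τ_a = K_W·8F_aD/(πd³) = 1.1615 × 274.5 = 318.85 MPa
τ_m = K_s·8F_mD/(πd³) = 1.0554 × 355.21 = 374.89 MPa
Goodman: 1/n_f = τ_a/S_se + τ_m/S_su = 318.85/418 + 374.89/1180 = 0.76279 + 0.31770 = 1.0805
n_f = 1/1.0805 = 0.9255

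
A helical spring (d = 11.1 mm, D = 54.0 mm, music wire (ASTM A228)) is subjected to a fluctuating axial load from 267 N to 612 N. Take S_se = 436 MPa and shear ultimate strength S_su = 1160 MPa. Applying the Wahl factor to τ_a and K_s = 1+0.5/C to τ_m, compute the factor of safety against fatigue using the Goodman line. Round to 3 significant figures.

C = D/d = 54.0/11.1 = 4.8649; K_W = (4C−1)/(4C−4)+0.615/C = 1.3205; K_s = 1+0.5/C = 1.1028
F_a = (F_max−F_min)/2 = 172.5 N; F_m = (F_max+F_min)/2 = 439.5 N
τ_a = K_W·8F_aD/(πd³) = 1.3205 × 17.344 = 22.903 MPa
τ_m = K_s·8F_mD/(πd³) = 1.1028 × 44.19 = 48.732 MPa
Goodman: 1/n_f = τ_a/S_se + τ_m/S_su = 22.903/436 + 48.732/1160 = 0.05253 + 0.04201 = 0.094539
n_f = 1/0.094539 = 10.58

10.6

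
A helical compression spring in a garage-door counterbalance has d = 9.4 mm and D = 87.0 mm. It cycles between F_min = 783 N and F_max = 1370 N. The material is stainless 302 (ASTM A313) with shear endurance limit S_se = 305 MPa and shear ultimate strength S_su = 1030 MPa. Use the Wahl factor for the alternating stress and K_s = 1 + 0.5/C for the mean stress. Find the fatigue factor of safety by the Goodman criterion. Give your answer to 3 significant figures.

C = D/d = 87.0/9.4 = 9.2553; K_W = (4C−1)/(4C−4)+0.615/C = 1.1573; K_s = 1+0.5/C = 1.0540
F_a = (F_max−F_min)/2 = 293.5 N; F_m = (F_max+F_min)/2 = 1076.5 N
τ_a = K_W·8F_aD/(πd³) = 1.1573 × 78.286 = 90.6 MPa
τ_m = K_s·8F_mD/(πd³) = 1.0540 × 287.14 = 302.65 MPa
Goodman: 1/n_f = τ_a/S_se + τ_m/S_su = 90.6/305 + 302.65/1030 = 0.29705 + 0.29383 = 0.59088
n_f = 1/0.59088 = 1.692

1.69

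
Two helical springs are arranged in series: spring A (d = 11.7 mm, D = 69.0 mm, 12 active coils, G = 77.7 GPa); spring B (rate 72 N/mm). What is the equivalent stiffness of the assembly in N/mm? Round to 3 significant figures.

28.1 N/mm

k_A = Gd⁴/(8D³N_a) = (77.7×10³)(11.7⁴)/(8·69.0³·12) = 46.169 N/mm
Series: 1/k_eq = 1/46.169 + 1/72 = 0.035549; k_eq = 28.13 N/mm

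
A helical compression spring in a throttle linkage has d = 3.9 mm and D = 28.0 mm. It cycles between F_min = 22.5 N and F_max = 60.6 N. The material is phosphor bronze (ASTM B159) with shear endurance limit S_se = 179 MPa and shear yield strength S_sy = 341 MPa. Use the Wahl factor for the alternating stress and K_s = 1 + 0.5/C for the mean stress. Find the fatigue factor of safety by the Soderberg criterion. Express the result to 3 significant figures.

C = D/d = 28.0/3.9 = 7.1795; K_W = (4C−1)/(4C−4)+0.615/C = 1.2070; K_s = 1+0.5/C = 1.0696
F_a = (F_max−F_min)/2 = 19.05 N; F_m = (F_max+F_min)/2 = 41.55 N
τ_a = K_W·8F_aD/(πd³) = 1.2070 × 22.898 = 27.639 MPa
τ_m = K_s·8F_mD/(πd³) = 1.0696 × 49.943 = 53.421 MPa
Soderberg: 1/n_f = τ_a/S_se + τ_m/S_sy = 27.639/179 + 53.421/341 = 0.15441 + 0.15666 = 0.31107
n_f = 1/0.31107 = 3.215

3.21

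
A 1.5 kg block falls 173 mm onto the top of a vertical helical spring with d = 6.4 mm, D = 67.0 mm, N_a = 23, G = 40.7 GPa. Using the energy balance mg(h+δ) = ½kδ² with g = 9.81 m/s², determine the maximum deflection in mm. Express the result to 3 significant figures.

k = Gd⁴/(8D³N_a) = (40.7×10³)(6.4⁴)/(8·67.0³·23) = 1.2339 N/mm
W = mg = 1.5 × 9.81 = 14.715 N
½kδ² − Wδ − Wh = 0 → δ = (W + √(W² + 2kWh))/k
δ = (14.715 + √(216.53 + 6282.15))/1.2339 = (14.715 + 80.614)/1.2339 = 77.26 mm

77.3 mm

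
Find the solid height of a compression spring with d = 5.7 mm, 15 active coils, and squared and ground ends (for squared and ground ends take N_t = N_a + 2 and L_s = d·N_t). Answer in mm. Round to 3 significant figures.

squared and ground ends: N_t = N_a + 2 = 15 + 2 = 17
L_s = d·N_t = 5.7 × 17 = 96.9 mm

96.9 mm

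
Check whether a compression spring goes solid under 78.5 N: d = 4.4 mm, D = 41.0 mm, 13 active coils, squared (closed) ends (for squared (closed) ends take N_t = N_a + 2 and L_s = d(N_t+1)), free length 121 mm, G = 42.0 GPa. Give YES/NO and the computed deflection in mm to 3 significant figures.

NO, δ = 35.7 mm

k = Gd⁴/(8D³N_a) = (42.0×10³)(4.4⁴)/(8·41.0³·13) = 2.1962 N/mm
N_t = 15; L_s = 4.4·16 = 70.4 mm; δ_solid = L₀ − L_s = 121 − 70.4 = 50.6 mm
δ = F/k = 78.5/2.1962 = 35.743 mm
δ < δ_solid → spring does not go solid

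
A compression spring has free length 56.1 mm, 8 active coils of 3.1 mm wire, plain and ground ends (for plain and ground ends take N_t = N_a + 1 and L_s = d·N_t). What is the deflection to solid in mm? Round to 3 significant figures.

28.2 mm

N_t = 9; L_s = 3.1·9 = 27.9 mm
δ_solid = L₀ − L_s = 56.1 − 27.9 = 28.2 mm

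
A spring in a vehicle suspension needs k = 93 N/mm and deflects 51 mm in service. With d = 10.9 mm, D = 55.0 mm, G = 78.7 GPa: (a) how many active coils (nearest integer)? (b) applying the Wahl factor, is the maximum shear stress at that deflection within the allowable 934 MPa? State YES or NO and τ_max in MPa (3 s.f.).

(a) 9 coils; (b) YES, τ_max = 669 MPa

N_a = Gd⁴/(8D³k) = (78.7×10³)(10.9⁴)/(8·55.0³·93) = 8.975 → N_a = 9
Actual rate k = Gd⁴/(8D³·9) = 92.739 N/mm
Working load F = kδ = 92.739·51 = 4729.7 N
C = 55.0/10.9 = 5.0459; K_W = (4C−1)/(4C−4)+0.615/C = 1.3073
τ_max = K_W·8FD/(πd³) = 1.3073·511.51 = 668.67 MPa
τ_max ≤ 934 MPa → acceptable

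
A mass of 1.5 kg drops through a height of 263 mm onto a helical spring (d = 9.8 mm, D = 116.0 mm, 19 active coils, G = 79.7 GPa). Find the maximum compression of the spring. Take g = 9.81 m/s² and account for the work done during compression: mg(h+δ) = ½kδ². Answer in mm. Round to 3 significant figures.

55.0 mm

k = Gd⁴/(8D³N_a) = (79.7×10³)(9.8⁴)/(8·116.0³·19) = 3.0985 N/mm
W = mg = 1.5 × 9.81 = 14.715 N
½kδ² − Wδ − Wh = 0 → δ = (W + √(W² + 2kWh))/k
δ = (14.715 + √(216.53 + 23982.3))/3.0985 = (14.715 + 155.56)/3.0985 = 54.955 mm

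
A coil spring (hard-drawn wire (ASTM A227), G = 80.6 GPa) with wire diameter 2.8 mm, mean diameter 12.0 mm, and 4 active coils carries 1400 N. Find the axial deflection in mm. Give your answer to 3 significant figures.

15.6 mm

k = Gd⁴/(8D³N_a) = (80.6×10³)(2.8⁴)/(8·12.0³·4) = 89.593 N/mm
δ = F/k = 1400 / 89.593 = 15.626 mm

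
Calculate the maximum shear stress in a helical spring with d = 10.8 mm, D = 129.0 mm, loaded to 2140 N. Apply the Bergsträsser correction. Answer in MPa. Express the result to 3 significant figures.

620 MPa

Spring index C = D/d = 129.0/10.8 = 11.9444
K_B = (4C+2)/(4C−3) = 49.778/44.778 = 1.1117
τ₀ = 8FD/(πd³) = 8·2140·129.0/(π·10.8³) = 2.20848e+06/3957.5 = 558.05 MPa
τ_max = K·τ₀ = 1.1117 × 558.05 = 620.36 MPa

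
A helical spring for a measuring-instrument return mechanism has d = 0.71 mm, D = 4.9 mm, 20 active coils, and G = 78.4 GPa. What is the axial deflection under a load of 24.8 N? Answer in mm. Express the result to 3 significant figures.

k = Gd⁴/(8D³N_a) = (78.4×10³)(0.71⁴)/(8·4.9³·20) = 1.0584 N/mm
δ = F/k = 24.8 / 1.0584 = 23.432 mm

23.4 mm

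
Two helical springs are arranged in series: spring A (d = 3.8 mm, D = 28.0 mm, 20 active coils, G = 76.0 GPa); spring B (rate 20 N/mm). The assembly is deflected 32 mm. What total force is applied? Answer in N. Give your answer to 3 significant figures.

k_A = Gd⁴/(8D³N_a) = (76.0×10³)(3.8⁴)/(8·28.0³·20) = 4.5118 N/mm
Series: 1/k_eq = 1/4.5118 + 1/20 = 0.27164; k_eq = 3.6814 N/mm
F = k_eq·δ = 3.6814·32 = 117.8 N

118 N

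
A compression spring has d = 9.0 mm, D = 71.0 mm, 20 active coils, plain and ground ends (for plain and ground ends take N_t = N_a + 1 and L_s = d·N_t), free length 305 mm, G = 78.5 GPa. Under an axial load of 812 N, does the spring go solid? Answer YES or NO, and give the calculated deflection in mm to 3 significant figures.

k = Gd⁴/(8D³N_a) = (78.5×10³)(9.0⁴)/(8·71.0³·20) = 8.9938 N/mm
N_t = 21; L_s = 9.0·21 = 189 mm; δ_solid = L₀ − L_s = 305 − 189 = 116 mm
δ = F/k = 812/8.9938 = 90.284 mm
δ < δ_solid → spring does not go solid

NO, δ = 90.3 mm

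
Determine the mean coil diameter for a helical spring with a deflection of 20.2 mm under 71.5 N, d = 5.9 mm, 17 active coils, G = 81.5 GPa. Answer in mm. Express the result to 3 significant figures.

Required rate k = F/δ = 71.5/20.2 = 3.5396 N/mm
D = (Gd⁴/(8N_a·k))^(1/3) = (81.5×10³·5.9⁴/(8·17·3.5396))^(1/3)
  = (205150)^(1/3) = 58.9781 mm

59.0 mm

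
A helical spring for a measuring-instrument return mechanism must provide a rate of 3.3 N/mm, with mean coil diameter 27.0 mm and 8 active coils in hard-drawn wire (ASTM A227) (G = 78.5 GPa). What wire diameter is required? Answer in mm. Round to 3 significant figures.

d = (8D³N_a·k / G)^(1/4) = (8·27.0³·8·3.3 / (78.5×10³))^0.25
  = (52.956)^0.25 = 2.6976 mm

2.70 mm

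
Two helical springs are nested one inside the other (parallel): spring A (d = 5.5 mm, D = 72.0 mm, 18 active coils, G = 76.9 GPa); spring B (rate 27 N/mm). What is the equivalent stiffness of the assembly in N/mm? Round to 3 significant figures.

k_A = Gd⁴/(8D³N_a) = (76.9×10³)(5.5⁴)/(8·72.0³·18) = 1.3092 N/mm
Parallel: k_eq = 1.3092 + 27 = 28.309 N/mm

28.3 N/mm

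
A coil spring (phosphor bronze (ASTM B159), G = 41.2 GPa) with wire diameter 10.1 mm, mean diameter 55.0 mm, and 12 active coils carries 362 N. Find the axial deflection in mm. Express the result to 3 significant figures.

13.5 mm

k = Gd⁴/(8D³N_a) = (41.2×10³)(10.1⁴)/(8·55.0³·12) = 26.843 N/mm
δ = F/k = 362 / 26.843 = 13.486 mm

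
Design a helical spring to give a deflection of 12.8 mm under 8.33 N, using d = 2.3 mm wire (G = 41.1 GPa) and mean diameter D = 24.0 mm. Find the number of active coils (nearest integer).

16

Required rate k = F/δ = 8.33/12.8 = 0.65078 N/mm
N_a = Gd⁴/(8D³k) = (41.1×10³ × 2.3⁴)/(8 × 24.0³ × 0.65078)
    = 1.15015e+06 / 71971.2 = 15.98 → 16 coils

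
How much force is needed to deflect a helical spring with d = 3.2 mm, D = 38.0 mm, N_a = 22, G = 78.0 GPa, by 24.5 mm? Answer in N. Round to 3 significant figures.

20.7 N

k = Gd⁴/(8D³N_a) = (78.0×10³)(3.2⁴)/(8·38.0³·22) = 0.8469 N/mm
F = k·δ = 0.8469 × 24.5 = 20.749 N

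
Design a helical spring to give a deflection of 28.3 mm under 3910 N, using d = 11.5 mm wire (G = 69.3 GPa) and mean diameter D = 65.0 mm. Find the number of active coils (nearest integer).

4

Required rate k = F/δ = 3910/28.3 = 138.16 N/mm
N_a = Gd⁴/(8D³k) = (69.3×10³ × 11.5⁴)/(8 × 65.0³ × 138.16)
    = 1.21206e+09 / 3.03543e+08 = 3.993 → 4 coils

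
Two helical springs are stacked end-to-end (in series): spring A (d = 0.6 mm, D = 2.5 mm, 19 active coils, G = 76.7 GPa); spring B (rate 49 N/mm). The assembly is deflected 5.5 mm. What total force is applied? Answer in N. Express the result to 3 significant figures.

k_A = Gd⁴/(8D³N_a) = (76.7×10³)(0.6⁴)/(8·2.5³·19) = 4.1854 N/mm
Series: 1/k_eq = 1/4.1854 + 1/49 = 0.25933; k_eq = 3.856 N/mm
F = k_eq·δ = 3.856·5.5 = 21.208 N

21.2 N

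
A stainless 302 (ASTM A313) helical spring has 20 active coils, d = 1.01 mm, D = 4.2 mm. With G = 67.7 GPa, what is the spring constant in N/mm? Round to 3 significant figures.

5.94 N/mm

k = Gd⁴/(8D³N_a) = (67.7×10³ × 1.01⁴) / (8 × 4.2³ × 20)
  = 70448.9 / 11854.1 = 5.943 N/mm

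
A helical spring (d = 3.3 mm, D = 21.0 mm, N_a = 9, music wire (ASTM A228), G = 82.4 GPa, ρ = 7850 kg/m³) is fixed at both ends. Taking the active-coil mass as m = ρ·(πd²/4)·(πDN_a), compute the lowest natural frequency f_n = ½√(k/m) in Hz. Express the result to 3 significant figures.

303 Hz

k = Gd⁴/(8D³N_a) = (82.4×10³)(3.3⁴)/(8·21.0³·9) = 14.655 N/mm = 14655 N/m
Wire length L = πDN_a = π·21.0·9 = 593.76 mm
m = ρ·(πd²/4)·L = 7850 × 8.553×10⁻⁶ m² × 0.59376 m = 0.039866 kg
f_n = ½√(k/m) = 0.5·√(14655/0.039866) = 0.5·√(3.6762e+05) = 303.16 Hz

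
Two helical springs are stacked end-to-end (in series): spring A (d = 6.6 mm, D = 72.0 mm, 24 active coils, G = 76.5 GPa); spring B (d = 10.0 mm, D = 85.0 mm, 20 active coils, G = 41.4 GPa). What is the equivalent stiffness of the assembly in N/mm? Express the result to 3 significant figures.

k_A = Gd⁴/(8D³N_a) = (76.5×10³)(6.6⁴)/(8·72.0³·24) = 2.0255 N/mm
k_B = Gd⁴/(8D³N_a) = (41.4×10³)(10.0⁴)/(8·85.0³·20) = 4.2133 N/mm
Series: 1/k_eq = 1/2.0255 + 1/4.2133 = 0.73104; k_eq = 1.3679 N/mm

1.37 N/mm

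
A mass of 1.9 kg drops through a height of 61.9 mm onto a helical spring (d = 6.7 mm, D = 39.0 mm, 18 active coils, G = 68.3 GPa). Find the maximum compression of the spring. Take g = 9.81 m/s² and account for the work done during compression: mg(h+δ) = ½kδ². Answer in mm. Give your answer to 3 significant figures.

13.2 mm

k = Gd⁴/(8D³N_a) = (68.3×10³)(6.7⁴)/(8·39.0³·18) = 16.113 N/mm
W = mg = 1.9 × 9.81 = 18.639 N
½kδ² − Wδ − Wh = 0 → δ = (W + √(W² + 2kWh))/k
δ = (18.639 + √(347.41 + 37179.8))/16.113 = (18.639 + 193.72)/16.113 = 13.18 mm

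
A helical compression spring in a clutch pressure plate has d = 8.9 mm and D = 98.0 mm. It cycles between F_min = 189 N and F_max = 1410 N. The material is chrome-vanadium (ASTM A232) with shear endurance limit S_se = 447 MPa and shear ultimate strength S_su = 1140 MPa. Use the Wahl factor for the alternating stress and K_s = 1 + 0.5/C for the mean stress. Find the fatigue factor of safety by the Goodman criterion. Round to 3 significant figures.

1.24

C = D/d = 98.0/8.9 = 11.0112; K_W = (4C−1)/(4C−4)+0.615/C = 1.1308; K_s = 1+0.5/C = 1.0454
F_a = (F_max−F_min)/2 = 610.5 N; F_m = (F_max+F_min)/2 = 799.5 N
τ_a = K_W·8F_aD/(πd³) = 1.1308 × 216.11 = 244.37 MPa
τ_m = K_s·8F_mD/(πd³) = 1.0454 × 283.02 = 295.87 MPa
Goodman: 1/n_f = τ_a/S_se + τ_m/S_su = 244.37/447 + 295.87/1140 = 0.54670 + 0.25953 = 0.80623
n_f = 1/0.80623 = 1.24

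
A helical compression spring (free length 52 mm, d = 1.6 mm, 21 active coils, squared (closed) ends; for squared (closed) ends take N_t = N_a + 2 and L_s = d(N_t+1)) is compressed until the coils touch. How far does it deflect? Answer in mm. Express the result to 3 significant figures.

13.6 mm

N_t = 23; L_s = 1.6·24 = 38.4 mm
δ_solid = L₀ − L_s = 52 − 38.4 = 13.6 mm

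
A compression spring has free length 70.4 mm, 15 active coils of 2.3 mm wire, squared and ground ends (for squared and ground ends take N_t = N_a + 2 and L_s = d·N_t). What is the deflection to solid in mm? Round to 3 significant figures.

N_t = 17; L_s = 2.3·17 = 39.1 mm
δ_solid = L₀ − L_s = 70.4 − 39.1 = 31.3 mm

31.3 mm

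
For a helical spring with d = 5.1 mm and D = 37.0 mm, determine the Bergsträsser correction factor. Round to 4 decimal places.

1.1922

C = D/d = 37.0/5.1 = 7.2549
K_B = (4C+2)/(4C−3) = 31.020/26.020 = 1.1922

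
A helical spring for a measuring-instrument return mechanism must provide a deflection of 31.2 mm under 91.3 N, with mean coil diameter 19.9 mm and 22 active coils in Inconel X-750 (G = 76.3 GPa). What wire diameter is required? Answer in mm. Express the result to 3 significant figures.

Required rate k = F/δ = 91.3/31.2 = 2.9263 N/mm
d = (8D³N_a·k / G)^(1/4) = (8·19.9³·22·2.9263 / (76.3×10³))^0.25
  = (53.194)^0.25 = 2.7006 mm

2.70 mm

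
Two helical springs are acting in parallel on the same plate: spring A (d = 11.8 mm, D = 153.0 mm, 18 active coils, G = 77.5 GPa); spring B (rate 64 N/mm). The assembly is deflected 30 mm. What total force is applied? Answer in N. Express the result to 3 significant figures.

k_A = Gd⁴/(8D³N_a) = (77.5×10³)(11.8⁴)/(8·153.0³·18) = 2.9134 N/mm
Parallel: k_eq = 2.9134 + 64 = 66.913 N/mm
F = k_eq·δ = 66.913·30 = 2007.4 N

2010 N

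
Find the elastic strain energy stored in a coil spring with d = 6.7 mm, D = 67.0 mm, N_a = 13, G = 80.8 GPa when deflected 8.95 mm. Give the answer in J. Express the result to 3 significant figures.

k = Gd⁴/(8D³N_a) = (80.8×10³)(6.7⁴)/(8·67.0³·13) = 5.2054 N/mm
U = ½kδ² = 0.5 × 5.2054 × 8.95² = 208.48 N·mm = 0.20848 J

0.208 J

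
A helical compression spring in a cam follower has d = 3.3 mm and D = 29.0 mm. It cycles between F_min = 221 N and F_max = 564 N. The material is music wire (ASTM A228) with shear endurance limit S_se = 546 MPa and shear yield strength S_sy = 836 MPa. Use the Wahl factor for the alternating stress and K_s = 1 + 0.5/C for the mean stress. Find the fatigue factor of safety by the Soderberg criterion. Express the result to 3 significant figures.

0.564

C = D/d = 29.0/3.3 = 8.7879; K_W = (4C−1)/(4C−4)+0.615/C = 1.1663; K_s = 1+0.5/C = 1.0569
F_a = (F_max−F_min)/2 = 171.5 N; F_m = (F_max+F_min)/2 = 392.5 N
τ_a = K_W·8F_aD/(πd³) = 1.1663 × 352.42 = 411.02 MPa
τ_m = K_s·8F_mD/(πd³) = 1.0569 × 806.56 = 852.45 MPa
Soderberg: 1/n_f = τ_a/S_se + τ_m/S_sy = 411.02/546 + 852.45/836 = 0.75279 + 1.01968 = 1.7725
n_f = 1/1.7725 = 0.5642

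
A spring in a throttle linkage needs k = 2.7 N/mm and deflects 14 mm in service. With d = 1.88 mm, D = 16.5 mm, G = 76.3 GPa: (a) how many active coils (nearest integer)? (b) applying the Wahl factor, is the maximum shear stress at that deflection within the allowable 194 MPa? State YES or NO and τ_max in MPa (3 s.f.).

(a) 10 coils; (b) NO, τ_max = 274 MPa

N_a = Gd⁴/(8D³k) = (76.3×10³)(1.88⁴)/(8·16.5³·2.7) = 9.823 → N_a = 10
Actual rate k = Gd⁴/(8D³·10) = 2.6522 N/mm
Working load F = kδ = 2.6522·14 = 37.131 N
C = 16.5/1.88 = 8.7766; K_W = (4C−1)/(4C−4)+0.615/C = 1.1665
τ_max = K_W·8FD/(πd³) = 1.1665·234.8 = 273.89 MPa
τ_max > 194 MPa → exceeds allowable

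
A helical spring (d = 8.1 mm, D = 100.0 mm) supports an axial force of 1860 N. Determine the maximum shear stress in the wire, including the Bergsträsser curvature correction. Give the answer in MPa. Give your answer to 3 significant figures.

987 MPa

Spring index C = D/d = 100.0/8.1 = 12.3457
K_B = (4C+2)/(4C−3) = 51.383/46.383 = 1.1078
τ₀ = 8FD/(πd³) = 8·1860·100.0/(π·8.1³) = 1.488e+06/1669.6 = 891.25 MPa
τ_max = K·τ₀ = 1.1078 × 891.25 = 987.32 MPa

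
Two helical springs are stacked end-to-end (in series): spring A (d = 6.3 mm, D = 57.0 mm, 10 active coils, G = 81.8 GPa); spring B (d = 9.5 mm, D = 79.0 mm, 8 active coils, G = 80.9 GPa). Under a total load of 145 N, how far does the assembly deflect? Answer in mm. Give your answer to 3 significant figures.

23.6 mm

k_A = Gd⁴/(8D³N_a) = (81.8×10³)(6.3⁴)/(8·57.0³·10) = 8.6976 N/mm
k_B = Gd⁴/(8D³N_a) = (80.9×10³)(9.5⁴)/(8·79.0³·8) = 20.882 N/mm
Series: 1/k_eq = 1/8.6976 + 1/20.882 = 0.16286; k_eq = 6.1402 N/mm
δ = F/k_eq = 145/6.1402 = 23.615 mm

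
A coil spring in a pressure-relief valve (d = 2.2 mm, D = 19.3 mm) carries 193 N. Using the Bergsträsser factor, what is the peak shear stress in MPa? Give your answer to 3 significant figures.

Spring index C = D/d = 19.3/2.2 = 8.7727
K_B = (4C+2)/(4C−3) = 37.091/32.091 = 1.1558
τ₀ = 8FD/(πd³) = 8·193·19.3/(π·2.2³) = 29799.2/33.452 = 890.81 MPa
τ_max = K·τ₀ = 1.1558 × 890.81 = 1029.6 MPa

1030 MPa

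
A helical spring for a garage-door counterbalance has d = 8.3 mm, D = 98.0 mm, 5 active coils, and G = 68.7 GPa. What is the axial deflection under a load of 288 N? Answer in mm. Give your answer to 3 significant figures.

33.3 mm

k = Gd⁴/(8D³N_a) = (68.7×10³)(8.3⁴)/(8·98.0³·5) = 8.6603 N/mm
δ = F/k = 288 / 8.6603 = 33.255 mm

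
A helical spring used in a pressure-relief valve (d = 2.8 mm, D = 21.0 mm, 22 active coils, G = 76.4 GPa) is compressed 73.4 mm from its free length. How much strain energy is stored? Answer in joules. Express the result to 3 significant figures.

k = Gd⁴/(8D³N_a) = (76.4×10³)(2.8⁴)/(8·21.0³·22) = 2.8811 N/mm
U = ½kδ² = 0.5 × 2.8811 × 73.4² = 7761 N·mm = 7.761 J

7.76 J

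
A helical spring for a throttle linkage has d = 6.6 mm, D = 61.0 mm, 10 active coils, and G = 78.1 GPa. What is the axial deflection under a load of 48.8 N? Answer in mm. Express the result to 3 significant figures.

5.98 mm

k = Gd⁴/(8D³N_a) = (78.1×10³)(6.6⁴)/(8·61.0³·10) = 8.1611 N/mm
δ = F/k = 48.8 / 8.1611 = 5.9796 mm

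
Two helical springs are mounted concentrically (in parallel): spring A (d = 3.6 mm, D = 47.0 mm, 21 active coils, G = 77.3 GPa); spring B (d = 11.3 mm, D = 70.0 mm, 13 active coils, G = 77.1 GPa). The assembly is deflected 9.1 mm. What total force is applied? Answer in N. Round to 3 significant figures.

k_A = Gd⁴/(8D³N_a) = (77.3×10³)(3.6⁴)/(8·47.0³·21) = 0.74437 N/mm
k_B = Gd⁴/(8D³N_a) = (77.1×10³)(11.3⁴)/(8·70.0³·13) = 35.24 N/mm
Parallel: k_eq = 0.74437 + 35.24 = 35.985 N/mm
F = k_eq·δ = 35.985·9.1 = 327.46 N

327 N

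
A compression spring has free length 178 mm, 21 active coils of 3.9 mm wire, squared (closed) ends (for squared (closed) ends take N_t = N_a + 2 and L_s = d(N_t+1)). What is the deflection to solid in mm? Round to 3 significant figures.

N_t = 23; L_s = 3.9·24 = 93.6 mm
δ_solid = L₀ − L_s = 178 − 93.6 = 84.4 mm

84.4 mm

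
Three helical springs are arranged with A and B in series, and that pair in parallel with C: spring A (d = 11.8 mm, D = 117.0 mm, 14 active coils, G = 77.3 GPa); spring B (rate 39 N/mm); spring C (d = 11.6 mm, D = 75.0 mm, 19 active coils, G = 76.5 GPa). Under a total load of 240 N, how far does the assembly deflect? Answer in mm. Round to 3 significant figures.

8.43 mm

k_A = Gd⁴/(8D³N_a) = (77.3×10³)(11.8⁴)/(8·117.0³·14) = 8.3547 N/mm
k_C = Gd⁴/(8D³N_a) = (76.5×10³)(11.6⁴)/(8·75.0³·19) = 21.601 N/mm
Springs A,B series: k_AB = 1/(1/8.3547+1/39) = 6.8807 N/mm; parallel with C: k_eq = 6.8807+21.601 = 28.481 N/mm
δ = F/k_eq = 240/28.481 = 8.4266 mm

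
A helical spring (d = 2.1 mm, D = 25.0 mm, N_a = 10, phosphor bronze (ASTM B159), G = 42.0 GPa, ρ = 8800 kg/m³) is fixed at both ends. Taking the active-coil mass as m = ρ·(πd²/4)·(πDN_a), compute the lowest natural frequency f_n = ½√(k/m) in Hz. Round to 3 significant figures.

k = Gd⁴/(8D³N_a) = (42.0×10³)(2.1⁴)/(8·25.0³·10) = 0.65346 N/mm = 653.46 N/m
Wire length L = πDN_a = π·25.0·10 = 785.4 mm
m = ρ·(πd²/4)·L = 8800 × 3.4636×10⁻⁶ m² × 0.7854 m = 0.023939 kg
f_n = ½√(k/m) = 0.5·√(653.46/0.023939) = 0.5·√(27297) = 82.609 Hz

82.6 Hz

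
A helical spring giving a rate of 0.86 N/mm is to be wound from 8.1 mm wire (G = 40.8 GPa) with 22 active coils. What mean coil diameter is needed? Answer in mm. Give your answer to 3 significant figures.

D = (Gd⁴/(8N_a·k))^(1/3) = (40.8×10³·8.1⁴/(8·22·0.86))^(1/3)
  = (1.16035e+06)^(1/3) = 105.0823 mm

105 mm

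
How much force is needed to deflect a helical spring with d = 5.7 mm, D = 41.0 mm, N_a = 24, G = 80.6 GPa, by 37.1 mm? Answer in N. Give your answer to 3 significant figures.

239 N

k = Gd⁴/(8D³N_a) = (80.6×10³)(5.7⁴)/(8·41.0³·24) = 6.4296 N/mm
F = k·δ = 6.4296 × 37.1 = 238.54 N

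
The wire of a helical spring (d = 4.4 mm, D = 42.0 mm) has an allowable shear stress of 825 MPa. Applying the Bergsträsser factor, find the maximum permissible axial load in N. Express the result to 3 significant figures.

C = D/d = 42.0/4.4 = 9.5455
K_B = (4C+2)/(4C−3) = 40.182/35.182 = 1.1421
τ_max = K·8FD/(πd³) → F_max = τ_allow·πd³/(8DK)
F_max = 825·π·4.4³/(8·42.0·1.1421) = 2.2078e+05/383.75 = 575.32 N

575 N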